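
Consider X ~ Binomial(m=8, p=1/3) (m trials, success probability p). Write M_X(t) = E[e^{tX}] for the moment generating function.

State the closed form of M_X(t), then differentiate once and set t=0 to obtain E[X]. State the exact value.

M_X(t) = (e^(t)/3 + 2/3)^8
D[M](t) = 8*e^(8*t)/6561 + 112*e^(7*t)/6561 + 224*e^(6*t)/2187 + 2240*e^(5*t)/6561 + 4480*e^(4*t)/6561 + 1792*e^(3*t)/2187 + 3584*e^(2*t)/6561 + 1024*e^(t)/6561

E[X] = D[M](0) = 8/3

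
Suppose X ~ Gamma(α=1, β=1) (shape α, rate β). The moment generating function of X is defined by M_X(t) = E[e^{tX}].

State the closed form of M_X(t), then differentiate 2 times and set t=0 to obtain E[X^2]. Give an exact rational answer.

E[X^2] = M′′(0) = 2

M_X(t) = 1/(1 - t)
M′(t) = 1/(t^2 - 2*t + 1)
M′′(t) = -2/(t^3 - 3*t^2 + 3*t - 1)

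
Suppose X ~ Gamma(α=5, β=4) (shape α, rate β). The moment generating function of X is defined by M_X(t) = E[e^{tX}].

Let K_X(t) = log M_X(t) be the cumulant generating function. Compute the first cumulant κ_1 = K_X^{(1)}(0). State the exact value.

κ_1 = dK/dt |_{t=0} = 5/4

M_X(t) = 1024/(4 - t)^5
K_X(t) = log M_X(t) = -5*log(4 - t) + 10*log(2)
dK/dt = -5/(t - 4)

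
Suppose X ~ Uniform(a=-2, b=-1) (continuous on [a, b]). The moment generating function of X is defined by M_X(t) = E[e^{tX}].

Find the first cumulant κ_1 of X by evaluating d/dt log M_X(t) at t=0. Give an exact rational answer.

κ_1 = dK/dt |_{t=0} = -3/2

M_X(t) = (e^(-t) - e^(-2*t))/t
K_X(t) = log M_X(t) = -log(t) + log(e^(-t) - e^(-2*t))
dK/dt = (-t*e^(t) + 2*t - e^(t) + 1)/(t*e^(t) - t)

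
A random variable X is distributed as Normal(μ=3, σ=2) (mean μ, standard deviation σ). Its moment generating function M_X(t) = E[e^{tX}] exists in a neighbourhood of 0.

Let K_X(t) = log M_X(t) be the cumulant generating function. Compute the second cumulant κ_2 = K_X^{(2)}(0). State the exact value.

κ_2 = D^2[K](0) = 4

M_X(t) = e^(2*t^2 + 3*t)
K_X(t) = log M_X(t) = 2*t^2 + 3*t
D^2[K](t) = 4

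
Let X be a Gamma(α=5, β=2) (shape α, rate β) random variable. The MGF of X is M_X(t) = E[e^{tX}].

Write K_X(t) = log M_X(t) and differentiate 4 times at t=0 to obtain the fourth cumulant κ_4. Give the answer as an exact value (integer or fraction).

M_X(t) = 32/(2 - t)^5
K_X(t) = log M_X(t) = -5*log(2 - t) + 5*log(2)
K^(4)(t) = 30/(t^4 - 8*t^3 + 24*t^2 - 32*t + 16)

κ_4 = K^(4)(0) = 15/8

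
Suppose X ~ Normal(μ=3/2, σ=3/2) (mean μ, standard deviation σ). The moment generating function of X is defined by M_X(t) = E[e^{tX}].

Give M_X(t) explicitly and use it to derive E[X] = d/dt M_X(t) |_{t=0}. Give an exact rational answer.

E[X] = M^(1)(0) = 3/2

M_X(t) = e^(9*t^2/8 + 3*t/2)
M^(1)(t) = 9*t*e^(3*t/2)*e^(9*t^2/8)/4 + 3*e^(3*t/2)*e^(9*t^2/8)/2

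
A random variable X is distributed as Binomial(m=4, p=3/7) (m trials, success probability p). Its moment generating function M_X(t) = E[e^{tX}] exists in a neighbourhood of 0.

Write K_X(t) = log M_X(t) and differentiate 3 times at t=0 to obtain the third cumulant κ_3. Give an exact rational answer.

M_X(t) = (3*e^(t)/7 + 4/7)^4
K_X(t) = log M_X(t) = 4*log(3*e^(t)/7 + 4/7)
K^(3)(t) = (-144*e^(2*t) + 192*e^(t))/(27*e^(3*t) + 108*e^(2*t) + 144*e^(t) + 64)

κ_3 = K^(3)(0) = 48/343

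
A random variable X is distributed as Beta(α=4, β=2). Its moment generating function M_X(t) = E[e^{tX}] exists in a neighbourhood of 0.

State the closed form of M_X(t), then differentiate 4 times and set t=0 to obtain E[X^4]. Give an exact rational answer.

M_X(t) = ₁F₁(4; 6; t)
D^4[M](t) = 5*₁F₁(8; 10; t)/18

E[X^4] = D^4[M](0) = 5/18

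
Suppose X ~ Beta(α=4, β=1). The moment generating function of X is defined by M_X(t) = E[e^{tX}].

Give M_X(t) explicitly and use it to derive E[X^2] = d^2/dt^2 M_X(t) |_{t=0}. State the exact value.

M_X(t) = ₁F₁(4; 5; t)
D^2[M](t) = 2*₁F₁(6; 7; t)/3

E[X^2] = D^2[M](0) = 2/3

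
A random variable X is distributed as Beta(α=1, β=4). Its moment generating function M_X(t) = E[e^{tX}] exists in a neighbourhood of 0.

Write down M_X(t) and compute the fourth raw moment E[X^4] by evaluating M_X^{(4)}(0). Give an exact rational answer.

E[X^4] = d^4M/dt^4 |_{t=0} = 1/70

M_X(t) = ₁F₁(1; 5; t)
dM/dt = ₁F₁(2; 6; t)/5
d^2M/dt^2 = ₁F₁(3; 7; t)/15
d^3M/dt^3 = ₁F₁(4; 8; t)/35
d^4M/dt^4 = ₁F₁(5; 9; t)/70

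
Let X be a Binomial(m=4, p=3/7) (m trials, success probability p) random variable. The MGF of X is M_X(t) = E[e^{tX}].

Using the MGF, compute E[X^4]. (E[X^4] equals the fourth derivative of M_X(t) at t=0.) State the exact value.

M_X(t) = (3*e^(t)/7 + 4/7)^4
D^4[M](t) = 20736*e^(4*t)/2401 + 34992*e^(3*t)/2401 + 13824*e^(2*t)/2401 + 768*e^(t)/2401

E[X^4] = D^4[M](0) = 70320/2401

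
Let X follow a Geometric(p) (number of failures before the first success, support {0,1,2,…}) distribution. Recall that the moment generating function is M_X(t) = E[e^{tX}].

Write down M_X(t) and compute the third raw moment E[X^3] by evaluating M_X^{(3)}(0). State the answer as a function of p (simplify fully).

M_X(t) = p/(-(1 - p)*e^(t) + 1)

E[X^3] = M^(3)(0) = -1 + 7/p - 12/p^2 + 6/p^3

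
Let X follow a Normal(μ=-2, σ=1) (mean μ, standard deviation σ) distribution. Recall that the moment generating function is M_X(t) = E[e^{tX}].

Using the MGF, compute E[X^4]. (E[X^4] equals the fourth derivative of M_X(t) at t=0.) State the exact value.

E[X^4] = M′′′′(0) = 43

M_X(t) = e^(t^2/2 - 2*t)
M′(t) = t*e^(-2*t)*e^(t^2/2) - 2*e^(-2*t)*e^(t^2/2)
M′′(t) = (t^2*e^(t^2/2) - 4*t*e^(t^2/2) + 5*e^(t^2/2))*e^(-2*t)
M′′′(t) = (t^3*e^(t^2/2) - 6*t^2*e^(t^2/2) + 15*t*e^(t^2/2) - 14*e^(t^2/2))*e^(-2*t)
M′′′′(t) = (t^4*e^(t^2/2) - 8*t^3*e^(t^2/2) + 30*t^2*e^(t^2/2) - 56*t*e^(t^2/2) + 43*e^(t^2/2))*e^(-2*t)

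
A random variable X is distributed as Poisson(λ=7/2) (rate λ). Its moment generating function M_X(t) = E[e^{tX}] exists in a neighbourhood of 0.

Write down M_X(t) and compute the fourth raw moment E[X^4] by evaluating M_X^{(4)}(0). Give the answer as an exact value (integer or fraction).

M_X(t) = e^(7*e^(t)/2 - 7/2)
M′(t) = 7*e^(-7/2)*e^(t)*e^(7*e^(t)/2)/2
M′′(t) = (49*e^(2*t)*e^(7*e^(t)/2) + 14*e^(t)*e^(7*e^(t)/2))*e^(-7/2)/4
M′′′(t) = (343*e^(3*t)*e^(7*e^(t)/2) + 294*e^(2*t)*e^(7*e^(t)/2) + 28*e^(t)*e^(7*e^(t)/2))*e^(-7/2)/8
M′′′′(t) = (2401*e^(4*t)*e^(7*e^(t)/2) + 4116*e^(3*t)*e^(7*e^(t)/2) + 1372*e^(2*t)*e^(7*e^(t)/2) + 56*e^(t)*e^(7*e^(t)/2))*e^(-7/2)/16

E[X^4] = M′′′′(0) = 7945/16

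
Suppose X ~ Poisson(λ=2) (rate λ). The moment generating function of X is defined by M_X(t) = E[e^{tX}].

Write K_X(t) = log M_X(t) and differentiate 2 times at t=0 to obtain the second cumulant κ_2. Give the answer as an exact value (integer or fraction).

κ_2 = K^(2)(0) = 2

M_X(t) = e^(2*e^(t) - 2)
K_X(t) = log M_X(t) = 2*e^(t) - 2
K^(2)(t) = 2*e^(t)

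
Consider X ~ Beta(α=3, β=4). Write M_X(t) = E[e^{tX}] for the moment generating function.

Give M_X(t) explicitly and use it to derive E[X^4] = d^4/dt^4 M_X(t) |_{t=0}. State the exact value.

E[X^4] = M′′′′(0) = 1/14

M_X(t) = ₁F₁(3; 7; t)
M′(t) = 3*₁F₁(4; 8; t)/7
M′′(t) = 3*₁F₁(5; 9; t)/14
M′′′(t) = 5*₁F₁(6; 10; t)/42
M′′′′(t) = ₁F₁(7; 11; t)/14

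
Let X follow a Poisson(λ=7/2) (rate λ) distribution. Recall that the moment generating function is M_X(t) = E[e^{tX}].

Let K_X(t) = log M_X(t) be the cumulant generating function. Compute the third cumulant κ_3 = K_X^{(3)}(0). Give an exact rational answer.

M_X(t) = e^(7*e^(t)/2 - 7/2)
K_X(t) = log M_X(t) = 7*e^(t)/2 - 7/2
K^(3)(t) = 7*e^(t)/2

κ_3 = K^(3)(0) = 7/2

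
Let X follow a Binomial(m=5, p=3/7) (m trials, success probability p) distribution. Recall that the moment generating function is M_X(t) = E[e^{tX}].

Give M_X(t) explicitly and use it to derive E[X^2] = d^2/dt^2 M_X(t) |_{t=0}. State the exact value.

M_X(t) = (3*e^(t)/7 + 4/7)^5
M′(t) = 1215*e^(5*t)/16807 + 6480*e^(4*t)/16807 + 12960*e^(3*t)/16807 + 11520*e^(2*t)/16807 + 3840*e^(t)/16807
M′′(t) = 6075*e^(5*t)/16807 + 25920*e^(4*t)/16807 + 38880*e^(3*t)/16807 + 23040*e^(2*t)/16807 + 3840*e^(t)/16807

E[X^2] = M′′(0) = 285/49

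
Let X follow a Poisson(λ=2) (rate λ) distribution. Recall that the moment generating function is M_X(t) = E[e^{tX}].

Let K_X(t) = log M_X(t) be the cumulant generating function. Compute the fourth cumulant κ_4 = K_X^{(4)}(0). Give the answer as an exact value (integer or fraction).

M_X(t) = e^(2*e^(t) - 2)
K_X(t) = log M_X(t) = 2*e^(t) - 2
dK/dt = 2*e^(t)
d^2K/dt^2 = 2*e^(t)
d^3K/dt^3 = 2*e^(t)
d^4K/dt^4 = 2*e^(t)

κ_4 = d^4K/dt^4 |_{t=0} = 2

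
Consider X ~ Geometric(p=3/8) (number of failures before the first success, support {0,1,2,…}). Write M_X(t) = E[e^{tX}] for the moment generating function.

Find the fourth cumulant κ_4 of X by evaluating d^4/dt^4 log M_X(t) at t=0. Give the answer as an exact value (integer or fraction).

κ_4 = d^4K/dt^4 |_{t=0} = 3320/27

M_X(t) = 3/(8*(1 - 5*e^(t)/8))
K_X(t) = log M_X(t) = -log(1 - 5*e^(t)/8) - 3*log(2) + log(3)
dK/dt = -5*e^(t)/(5*e^(t) - 8)
d^2K/dt^2 = 40*e^(t)/(25*e^(2*t) - 80*e^(t) + 64)
d^3K/dt^3 = (-200*e^(2*t) - 320*e^(t))/(125*e^(3*t) - 600*e^(2*t) + 960*e^(t) - 512)
d^4K/dt^4 = (1000*e^(3*t) + 6400*e^(2*t) + 2560*e^(t))/(625*e^(4*t) - 4000*e^(3*t) + 9600*e^(2*t) - 10240*e^(t) + 4096)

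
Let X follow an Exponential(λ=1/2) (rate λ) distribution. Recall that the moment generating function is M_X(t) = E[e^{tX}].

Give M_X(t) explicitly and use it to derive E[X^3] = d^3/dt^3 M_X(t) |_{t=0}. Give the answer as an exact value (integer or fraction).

M_X(t) = 1/(2*(1/2 - t))
M^(3)(t) = 48/(16*t^4 - 32*t^3 + 24*t^2 - 8*t + 1)

E[X^3] = M^(3)(0) = 48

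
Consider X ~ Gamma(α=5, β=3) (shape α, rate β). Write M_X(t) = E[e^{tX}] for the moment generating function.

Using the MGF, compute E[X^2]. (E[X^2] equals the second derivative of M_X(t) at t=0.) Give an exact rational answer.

M_X(t) = 243/(3 - t)^5
M^(2)(t) = -7290/(t^7 - 21*t^6 + 189*t^5 - 945*t^4 + 2835*t^3 - 5103*t^2 + 5103*t - 2187)

E[X^2] = M^(2)(0) = 10/3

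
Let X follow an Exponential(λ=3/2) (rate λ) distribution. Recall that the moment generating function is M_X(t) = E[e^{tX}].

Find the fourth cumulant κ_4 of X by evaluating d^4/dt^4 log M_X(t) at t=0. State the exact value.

M_X(t) = 3/(2*(3/2 - t))
K_X(t) = log M_X(t) = -log(3/2 - t) - log(2) + log(3)
K′(t) = -2/(2*t - 3)
K′′(t) = 4/(4*t^2 - 12*t + 9)
K′′′(t) = -16/(8*t^3 - 36*t^2 + 54*t - 27)
K′′′′(t) = 96/(16*t^4 - 96*t^3 + 216*t^2 - 216*t + 81)

κ_4 = K′′′′(0) = 32/27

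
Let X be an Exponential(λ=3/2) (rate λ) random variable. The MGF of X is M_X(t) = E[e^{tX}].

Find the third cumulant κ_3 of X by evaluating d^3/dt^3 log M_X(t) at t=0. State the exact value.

κ_3 = K^(3)(0) = 16/27

M_X(t) = 3/(2*(3/2 - t))
K_X(t) = log M_X(t) = -log(3/2 - t) - log(2) + log(3)
K^(3)(t) = -16/(8*t^3 - 36*t^2 + 54*t - 27)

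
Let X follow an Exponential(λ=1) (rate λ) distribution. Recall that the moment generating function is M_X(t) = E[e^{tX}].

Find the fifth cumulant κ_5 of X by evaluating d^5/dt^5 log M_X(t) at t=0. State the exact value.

κ_5 = D^5[K](0) = 24

M_X(t) = 1/(1 - t)
K_X(t) = log M_X(t) = -log(1 - t)
D^5[K](t) = -24/(t^5 - 5*t^4 + 10*t^3 - 10*t^2 + 5*t - 1)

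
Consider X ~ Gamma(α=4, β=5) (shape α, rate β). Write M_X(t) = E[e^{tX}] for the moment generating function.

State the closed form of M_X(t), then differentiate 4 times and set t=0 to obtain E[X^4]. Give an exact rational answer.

M_X(t) = 625/(5 - t)^4
M′(t) = -2500/(t^5 - 25*t^4 + 250*t^3 - 1250*t^2 + 3125*t - 3125)
M′′(t) = 12500/(t^6 - 30*t^5 + 375*t^4 - 2500*t^3 + 9375*t^2 - 18750*t + 15625)
M′′′(t) = -75000/(t^7 - 35*t^6 + 525*t^5 - 4375*t^4 + 21875*t^3 - 65625*t^2 + 109375*t - 78125)
M′′′′(t) = 525000/(t^8 - 40*t^7 + 700*t^6 - 7000*t^5 + 43750*t^4 - 175000*t^3 + 437500*t^2 - 625000*t + 390625)

E[X^4] = M′′′′(0) = 168/125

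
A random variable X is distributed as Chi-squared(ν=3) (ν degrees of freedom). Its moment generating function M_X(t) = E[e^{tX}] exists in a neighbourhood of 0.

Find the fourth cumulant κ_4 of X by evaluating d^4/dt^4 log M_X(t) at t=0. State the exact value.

κ_4 = K′′′′(0) = 144

M_X(t) = (1 - 2*t)^(-3/2)
K_X(t) = log M_X(t) = -3*log(1 - 2*t)/2
K′(t) = -3/(2*t - 1)
K′′(t) = 6/(4*t^2 - 4*t + 1)
K′′′(t) = -24/(8*t^3 - 12*t^2 + 6*t - 1)
K′′′′(t) = 144/(16*t^4 - 32*t^3 + 24*t^2 - 8*t + 1)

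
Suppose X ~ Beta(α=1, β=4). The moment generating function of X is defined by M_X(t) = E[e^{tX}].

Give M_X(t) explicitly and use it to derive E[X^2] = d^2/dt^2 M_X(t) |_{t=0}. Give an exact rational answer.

E[X^2] = M^(2)(0) = 1/15

M_X(t) = ₁F₁(1; 5; t)
M^(2)(t) = ₁F₁(3; 7; t)/15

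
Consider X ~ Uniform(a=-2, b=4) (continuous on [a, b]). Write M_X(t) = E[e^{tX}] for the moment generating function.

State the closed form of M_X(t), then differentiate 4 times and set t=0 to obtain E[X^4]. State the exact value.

E[X^4] = d^4M/dt^4 |_{t=0} = 176/5

M_X(t) = (e^(4*t) - e^(-2*t))/(6*t)
dM/dt = (4*t*e^(6*t) + 2*t - e^(6*t) + 1)*e^(-2*t)/(6*t^2)
d^2M/dt^2 = (8*t^2*e^(6*t) - 2*t^2 - 4*t*e^(6*t) - 2*t + e^(6*t) - 1)*e^(-2*t)/(3*t^3)
d^3M/dt^3 = (32*t^3*e^(6*t) + 4*t^3 - 24*t^2*e^(6*t) + 6*t^2 + 12*t*e^(6*t) + 6*t - 3*e^(6*t) + 3)*e^(-2*t)/(3*t^4)
d^4M/dt^4 = (128*t^4*e^(6*t) - 8*t^4 - 128*t^3*e^(6*t) - 16*t^3 + 96*t^2*e^(6*t) - 24*t^2 - 48*t*e^(6*t) - 24*t + 12*e^(6*t) - 12)*e^(-2*t)/(3*t^5)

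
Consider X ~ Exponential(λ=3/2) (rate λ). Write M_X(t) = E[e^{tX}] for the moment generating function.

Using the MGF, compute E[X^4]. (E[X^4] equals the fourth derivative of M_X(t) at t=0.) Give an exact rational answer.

M_X(t) = 3/(2*(3/2 - t))
dM/dt = 6/(4*t^2 - 12*t + 9)
d^2M/dt^2 = -24/(8*t^3 - 36*t^2 + 54*t - 27)
d^3M/dt^3 = 144/(16*t^4 - 96*t^3 + 216*t^2 - 216*t + 81)
d^4M/dt^4 = -1152/(32*t^5 - 240*t^4 + 720*t^3 - 1080*t^2 + 810*t - 243)

E[X^4] = d^4M/dt^4 |_{t=0} = 128/27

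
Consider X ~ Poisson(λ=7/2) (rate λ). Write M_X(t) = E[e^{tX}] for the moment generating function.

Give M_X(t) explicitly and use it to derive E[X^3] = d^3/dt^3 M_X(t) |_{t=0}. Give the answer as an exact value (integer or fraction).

M_X(t) = e^(7*e^(t)/2 - 7/2)
dM/dt = 7*e^(-7/2)*e^(t)*e^(7*e^(t)/2)/2
d^2M/dt^2 = (49*e^(2*t)*e^(7*e^(t)/2) + 14*e^(t)*e^(7*e^(t)/2))*e^(-7/2)/4
d^3M/dt^3 = (343*e^(3*t)*e^(7*e^(t)/2) + 294*e^(2*t)*e^(7*e^(t)/2) + 28*e^(t)*e^(7*e^(t)/2))*e^(-7/2)/8

E[X^3] = d^3M/dt^3 |_{t=0} = 665/8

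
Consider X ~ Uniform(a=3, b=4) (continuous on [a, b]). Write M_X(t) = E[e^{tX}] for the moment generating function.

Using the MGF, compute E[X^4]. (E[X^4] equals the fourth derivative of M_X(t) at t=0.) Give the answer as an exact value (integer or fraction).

E[X^4] = D^4[M](0) = 781/5

M_X(t) = (e^(4*t) - e^(3*t))/t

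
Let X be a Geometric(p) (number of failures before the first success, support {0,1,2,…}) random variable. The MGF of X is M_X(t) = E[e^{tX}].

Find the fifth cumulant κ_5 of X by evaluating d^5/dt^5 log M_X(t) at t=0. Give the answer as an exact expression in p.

κ_5 = d^5K/dt^5 |_{t=0} = (p^4 - 15*p^3 + 50*p^2 - 60*p + 24)/p^5

M_X(t) = p/(-(1 - p)*e^(t) + 1)
K_X(t) = log M_X(t) = log(p) - log(-(1 - p)*e^(t) + 1)
dK/dt = (-p*e^(t) + e^(t))/(p*e^(t) - e^(t) + 1)
d^2K/dt^2 = (-p*e^(t) + e^(t))/(p^2*e^(2*t) - 2*p*e^(2*t) + 2*p*e^(t) + e^(2*t) - 2*e^(t) + 1)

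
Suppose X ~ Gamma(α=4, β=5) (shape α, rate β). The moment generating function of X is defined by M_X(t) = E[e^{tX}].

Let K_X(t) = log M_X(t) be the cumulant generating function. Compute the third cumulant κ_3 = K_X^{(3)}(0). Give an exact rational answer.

M_X(t) = 625/(5 - t)^4
K_X(t) = log M_X(t) = -4*log(5 - t) + 4*log(5)
K^(3)(t) = -8/(t^3 - 15*t^2 + 75*t - 125)

κ_3 = K^(3)(0) = 8/125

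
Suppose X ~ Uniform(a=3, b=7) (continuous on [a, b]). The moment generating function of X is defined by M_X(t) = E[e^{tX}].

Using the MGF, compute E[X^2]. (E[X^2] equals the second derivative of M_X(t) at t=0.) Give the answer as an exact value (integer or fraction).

M_X(t) = (e^(7*t) - e^(3*t))/(4*t)
dM/dt = (7*t*e^(7*t) - 3*t*e^(3*t) - e^(7*t) + e^(3*t))/(4*t^2)
d^2M/dt^2 = (49*t^2*e^(7*t) - 9*t^2*e^(3*t) - 14*t*e^(7*t) + 6*t*e^(3*t) + 2*e^(7*t) - 2*e^(3*t))/(4*t^3)

E[X^2] = d^2M/dt^2 |_{t=0} = 79/3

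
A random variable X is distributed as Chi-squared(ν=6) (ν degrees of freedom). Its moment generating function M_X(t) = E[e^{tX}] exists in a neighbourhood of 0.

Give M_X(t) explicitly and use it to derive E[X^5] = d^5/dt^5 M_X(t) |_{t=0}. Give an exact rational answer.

E[X^5] = M^(5)(0) = 80640

M_X(t) = (1 - 2*t)^(-3)
M^(5)(t) = 80640/(256*t^8 - 1024*t^7 + 1792*t^6 - 1792*t^5 + 1120*t^4 - 448*t^3 + 112*t^2 - 16*t + 1)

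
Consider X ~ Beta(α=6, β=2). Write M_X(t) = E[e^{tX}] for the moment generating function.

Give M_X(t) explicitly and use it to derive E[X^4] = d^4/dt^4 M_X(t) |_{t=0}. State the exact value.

E[X^4] = M^(4)(0) = 21/55

M_X(t) = ₁F₁(6; 8; t)
M^(4)(t) = 21*₁F₁(10; 12; t)/55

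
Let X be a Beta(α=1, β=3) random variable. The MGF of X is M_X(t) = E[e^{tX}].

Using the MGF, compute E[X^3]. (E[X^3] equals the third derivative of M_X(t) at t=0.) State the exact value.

M_X(t) = ₁F₁(1; 4; t)
M′(t) = ₁F₁(2; 5; t)/4
M′′(t) = ₁F₁(3; 6; t)/10
M′′′(t) = ₁F₁(4; 7; t)/20

E[X^3] = M′′′(0) = 1/20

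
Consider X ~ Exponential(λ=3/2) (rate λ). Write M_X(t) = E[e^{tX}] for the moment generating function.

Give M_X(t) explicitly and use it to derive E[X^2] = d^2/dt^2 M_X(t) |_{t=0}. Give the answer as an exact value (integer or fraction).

M_X(t) = 3/(2*(3/2 - t))
M′(t) = 6/(4*t^2 - 12*t + 9)
M′′(t) = -24/(8*t^3 - 36*t^2 + 54*t - 27)

E[X^2] = M′′(0) = 8/9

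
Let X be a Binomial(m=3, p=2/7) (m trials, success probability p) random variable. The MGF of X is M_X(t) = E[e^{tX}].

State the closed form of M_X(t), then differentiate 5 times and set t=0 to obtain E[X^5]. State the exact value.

E[X^5] = d^5M/dt^5 |_{t=0} = 4014/343

M_X(t) = (2*e^(t)/7 + 5/7)^3
dM/dt = 24*e^(3*t)/343 + 120*e^(2*t)/343 + 150*e^(t)/343
d^2M/dt^2 = 72*e^(3*t)/343 + 240*e^(2*t)/343 + 150*e^(t)/343
d^3M/dt^3 = 216*e^(3*t)/343 + 480*e^(2*t)/343 + 150*e^(t)/343
d^4M/dt^4 = 648*e^(3*t)/343 + 960*e^(2*t)/343 + 150*e^(t)/343
d^5M/dt^5 = 1944*e^(3*t)/343 + 1920*e^(2*t)/343 + 150*e^(t)/343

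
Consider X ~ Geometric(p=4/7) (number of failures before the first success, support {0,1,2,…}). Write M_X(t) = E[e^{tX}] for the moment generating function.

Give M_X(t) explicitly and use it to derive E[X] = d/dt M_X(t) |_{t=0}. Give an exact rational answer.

M_X(t) = 4/(7*(1 - 3*e^(t)/7))
M^(1)(t) = 12*e^(t)/(9*e^(2*t) - 42*e^(t) + 49)

E[X] = M^(1)(0) = 3/4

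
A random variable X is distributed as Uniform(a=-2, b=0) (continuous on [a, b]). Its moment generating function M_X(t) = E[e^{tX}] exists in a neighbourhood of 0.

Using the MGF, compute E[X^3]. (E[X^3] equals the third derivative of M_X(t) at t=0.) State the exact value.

E[X^3] = M^(3)(0) = -2

M_X(t) = (1 - e^(-2*t))/(2*t)
M^(3)(t) = (4*t^3 + 6*t^2 + 6*t - 3*e^(2*t) + 3)*e^(-2*t)/t^4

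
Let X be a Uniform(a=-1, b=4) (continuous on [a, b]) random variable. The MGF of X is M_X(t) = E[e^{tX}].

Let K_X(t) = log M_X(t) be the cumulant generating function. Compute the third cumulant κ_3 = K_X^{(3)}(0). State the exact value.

M_X(t) = (e^(4*t) - e^(-t))/(5*t)
K_X(t) = log M_X(t) = -log(t) + log(e^(4*t) - e^(-t)) - log(5)
K′(t) = (4*t*e^(5*t) + t - e^(5*t) + 1)/(t*e^(5*t) - t)
K′′(t) = (-25*t^2*e^(5*t) + e^(10*t) - 2*e^(5*t) + 1)/(t^2*e^(10*t) - 2*t^2*e^(5*t) + t^2)
K′′′(t) = (125*t^3*e^(10*t) + 125*t^3*e^(5*t) - 2*e^(15*t) + 6*e^(10*t) - 6*e^(5*t) + 2)/(t^3*e^(15*t) - 3*t^3*e^(10*t) + 3*t^3*e^(5*t) - t^3)

κ_3 = K′′′(0) = 0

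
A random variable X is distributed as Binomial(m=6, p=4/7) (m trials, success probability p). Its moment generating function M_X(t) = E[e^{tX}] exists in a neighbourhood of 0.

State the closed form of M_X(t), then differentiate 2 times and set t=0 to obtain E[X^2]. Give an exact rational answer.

E[X^2] = D^2[M](0) = 648/49

M_X(t) = (4*e^(t)/7 + 3/7)^6
D^2[M](t) = 147456*e^(6*t)/117649 + 460800*e^(5*t)/117649 + 552960*e^(4*t)/117649 + 311040*e^(3*t)/117649 + 77760*e^(2*t)/117649 + 5832*e^(t)/117649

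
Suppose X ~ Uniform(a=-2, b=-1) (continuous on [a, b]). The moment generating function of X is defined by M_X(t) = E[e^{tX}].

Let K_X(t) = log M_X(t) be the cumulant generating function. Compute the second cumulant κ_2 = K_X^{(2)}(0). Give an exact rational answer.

M_X(t) = (e^(-t) - e^(-2*t))/t
K_X(t) = log M_X(t) = -log(t) + log(e^(-t) - e^(-2*t))
D^2[K](t) = (-t^2*e^(t) + e^(2*t) - 2*e^(t) + 1)/(t^2*e^(2*t) - 2*t^2*e^(t) + t^2)

κ_2 = D^2[K](0) = 1/12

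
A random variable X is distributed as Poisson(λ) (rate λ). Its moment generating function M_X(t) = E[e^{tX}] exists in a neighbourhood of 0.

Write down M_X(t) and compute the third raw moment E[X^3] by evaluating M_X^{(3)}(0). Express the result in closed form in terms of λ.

M_X(t) = e^(λ*(e^(t) - 1))
M′(t) = λ*e^(-λ)*e^(t)*e^(λ*e^(t))
M′′(t) = (λ^2*e^(2*t)*e^(λ*e^(t)) + λ*e^(t)*e^(λ*e^(t)))*e^(-λ)
M′′′(t) = (λ^3*e^(3*t)*e^(λ*e^(t)) + 3*λ^2*e^(2*t)*e^(λ*e^(t)) + λ*e^(t)*e^(λ*e^(t)))*e^(-λ)

E[X^3] = M′′′(0) = λ*(λ^2 + 3*λ + 1)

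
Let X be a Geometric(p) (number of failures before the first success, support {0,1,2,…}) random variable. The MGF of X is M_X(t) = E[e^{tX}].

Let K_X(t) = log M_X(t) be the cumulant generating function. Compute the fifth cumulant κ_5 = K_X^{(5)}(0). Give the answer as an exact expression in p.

M_X(t) = p/(-(1 - p)*e^(t) + 1)
K_X(t) = log M_X(t) = log(p) - log(-(1 - p)*e^(t) + 1)
dK/dt = (-p*e^(t) + e^(t))/(p*e^(t) - e^(t) + 1)
d^2K/dt^2 = (-p*e^(t) + e^(t))/(p^2*e^(2*t) - 2*p*e^(2*t) + 2*p*e^(t) + e^(2*t) - 2*e^(t) + 1)

κ_5 = d^5K/dt^5 |_{t=0} = (p^4 - 15*p^3 + 50*p^2 - 60*p + 24)/p^5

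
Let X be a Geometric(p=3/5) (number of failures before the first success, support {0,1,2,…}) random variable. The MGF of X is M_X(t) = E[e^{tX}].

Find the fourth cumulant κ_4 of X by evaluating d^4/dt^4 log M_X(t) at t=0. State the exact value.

M_X(t) = 3/(5*(1 - 2*e^(t)/5))
K_X(t) = log M_X(t) = -log(1 - 2*e^(t)/5) - log(5) + log(3)
D^4[K](t) = (40*e^(3*t) + 400*e^(2*t) + 250*e^(t))/(16*e^(4*t) - 160*e^(3*t) + 600*e^(2*t) - 1000*e^(t) + 625)

κ_4 = D^4[K](0) = 230/27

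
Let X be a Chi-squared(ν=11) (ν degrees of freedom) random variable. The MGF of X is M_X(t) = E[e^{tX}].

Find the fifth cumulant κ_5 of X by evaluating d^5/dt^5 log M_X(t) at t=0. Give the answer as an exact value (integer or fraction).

M_X(t) = (1 - 2*t)^(-11/2)
K_X(t) = log M_X(t) = -11*log(1 - 2*t)/2
K^(5)(t) = -4224/(32*t^5 - 80*t^4 + 80*t^3 - 40*t^2 + 10*t - 1)

κ_5 = K^(5)(0) = 4224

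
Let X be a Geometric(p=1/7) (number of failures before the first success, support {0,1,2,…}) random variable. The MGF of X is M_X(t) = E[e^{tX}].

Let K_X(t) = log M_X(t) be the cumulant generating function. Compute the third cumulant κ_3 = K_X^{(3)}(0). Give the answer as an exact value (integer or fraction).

M_X(t) = 1/(7*(1 - 6*e^(t)/7))
K_X(t) = log M_X(t) = -log(1 - 6*e^(t)/7) - log(7)
K^(3)(t) = (-252*e^(2*t) - 294*e^(t))/(216*e^(3*t) - 756*e^(2*t) + 882*e^(t) - 343)

κ_3 = K^(3)(0) = 546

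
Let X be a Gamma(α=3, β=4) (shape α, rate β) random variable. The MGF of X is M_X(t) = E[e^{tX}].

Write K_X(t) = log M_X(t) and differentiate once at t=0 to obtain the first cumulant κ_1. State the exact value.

κ_1 = D[K](0) = 3/4

M_X(t) = 64/(4 - t)^3
K_X(t) = log M_X(t) = -3*log(4 - t) + 6*log(2)
D[K](t) = -3/(t - 4)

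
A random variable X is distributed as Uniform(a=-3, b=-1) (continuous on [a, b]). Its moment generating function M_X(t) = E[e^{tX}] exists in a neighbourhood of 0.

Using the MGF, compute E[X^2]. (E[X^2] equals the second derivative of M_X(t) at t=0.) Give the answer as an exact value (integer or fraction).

M_X(t) = (e^(-t) - e^(-3*t))/(2*t)
M′(t) = (-t*e^(2*t) + 3*t - e^(2*t) + 1)*e^(-3*t)/(2*t^2)
M′′(t) = (t^2*e^(2*t) - 9*t^2 + 2*t*e^(2*t) - 6*t + 2*e^(2*t) - 2)*e^(-3*t)/(2*t^3)

E[X^2] = M′′(0) = 13/3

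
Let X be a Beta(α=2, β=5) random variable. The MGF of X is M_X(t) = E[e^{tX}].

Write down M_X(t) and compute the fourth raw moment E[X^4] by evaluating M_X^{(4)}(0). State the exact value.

E[X^4] = D^4[M](0) = 1/42

M_X(t) = ₁F₁(2; 7; t)
D^4[M](t) = ₁F₁(6; 11; t)/42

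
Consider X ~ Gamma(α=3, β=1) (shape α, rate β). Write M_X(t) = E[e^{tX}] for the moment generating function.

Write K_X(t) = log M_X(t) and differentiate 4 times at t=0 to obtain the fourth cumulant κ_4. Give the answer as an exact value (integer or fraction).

κ_4 = K′′′′(0) = 18

M_X(t) = (1 - t)^(-3)
K_X(t) = log M_X(t) = -3*log(1 - t)
K′(t) = -3/(t - 1)
K′′(t) = 3/(t^2 - 2*t + 1)
K′′′(t) = -6/(t^3 - 3*t^2 + 3*t - 1)
K′′′′(t) = 18/(t^4 - 4*t^3 + 6*t^2 - 4*t + 1)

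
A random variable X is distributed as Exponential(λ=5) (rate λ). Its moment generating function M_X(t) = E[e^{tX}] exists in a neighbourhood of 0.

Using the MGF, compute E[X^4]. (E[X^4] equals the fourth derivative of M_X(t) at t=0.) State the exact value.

M_X(t) = 5/(5 - t)
M^(4)(t) = -120/(t^5 - 25*t^4 + 250*t^3 - 1250*t^2 + 3125*t - 3125)

E[X^4] = M^(4)(0) = 24/625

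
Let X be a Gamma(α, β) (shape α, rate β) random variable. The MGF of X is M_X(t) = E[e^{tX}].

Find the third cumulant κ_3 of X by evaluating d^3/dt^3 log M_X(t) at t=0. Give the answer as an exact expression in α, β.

M_X(t) = (β/(β - t))^α
K_X(t) = log M_X(t) = α*(log(β) - log(β - t))
dK/dt = -α/(-β + t)
d^2K/dt^2 = α/(β^2 - 2*β*t + t^2)
d^3K/dt^3 = -2*α/(-β^3 + 3*β^2*t - 3*β*t^2 + t^3)

κ_3 = d^3K/dt^3 |_{t=0} = 2*α/β^3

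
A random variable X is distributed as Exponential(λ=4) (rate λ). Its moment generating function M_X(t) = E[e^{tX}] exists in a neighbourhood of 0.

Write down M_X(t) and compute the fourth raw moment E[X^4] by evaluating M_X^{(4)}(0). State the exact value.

M_X(t) = 4/(4 - t)
M′(t) = 4/(t^2 - 8*t + 16)
M′′(t) = -8/(t^3 - 12*t^2 + 48*t - 64)
M′′′(t) = 24/(t^4 - 16*t^3 + 96*t^2 - 256*t + 256)
M′′′′(t) = -96/(t^5 - 20*t^4 + 160*t^3 - 640*t^2 + 1280*t - 1024)

E[X^4] = M′′′′(0) = 3/32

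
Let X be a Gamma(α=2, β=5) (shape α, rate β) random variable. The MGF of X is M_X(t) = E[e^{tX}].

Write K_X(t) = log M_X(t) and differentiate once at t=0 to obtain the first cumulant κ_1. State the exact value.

M_X(t) = 25/(5 - t)^2
K_X(t) = log M_X(t) = -2*log(5 - t) + 2*log(5)
K′(t) = -2/(t - 5)

κ_1 = K′(0) = 2/5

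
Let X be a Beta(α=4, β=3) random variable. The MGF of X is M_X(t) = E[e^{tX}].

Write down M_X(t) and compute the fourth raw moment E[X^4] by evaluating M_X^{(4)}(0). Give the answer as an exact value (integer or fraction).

E[X^4] = D^4[M](0) = 1/6

M_X(t) = ₁F₁(4; 7; t)
D^4[M](t) = ₁F₁(8; 11; t)/6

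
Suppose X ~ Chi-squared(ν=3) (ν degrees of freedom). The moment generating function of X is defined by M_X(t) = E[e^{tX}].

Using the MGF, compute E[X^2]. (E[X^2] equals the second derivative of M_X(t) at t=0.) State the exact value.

E[X^2] = M^(2)(0) = 15

M_X(t) = (1 - 2*t)^(-3/2)
M^(2)(t) = -15/(8*t^3*√(1 - 2*t) - 12*t^2*√(1 - 2*t) + 6*t*√(1 - 2*t) - √(1 - 2*t))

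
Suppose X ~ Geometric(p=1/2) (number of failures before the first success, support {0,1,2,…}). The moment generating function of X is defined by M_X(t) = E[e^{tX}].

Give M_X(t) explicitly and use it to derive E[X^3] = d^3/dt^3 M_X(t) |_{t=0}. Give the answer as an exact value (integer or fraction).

E[X^3] = d^3M/dt^3 |_{t=0} = 13

M_X(t) = 1/(2*(1 - e^(t)/2))
dM/dt = e^(t)/(e^(2*t) - 4*e^(t) + 4)
d^2M/dt^2 = (-e^(2*t) - 2*e^(t))/(e^(3*t) - 6*e^(2*t) + 12*e^(t) - 8)
d^3M/dt^3 = (e^(3*t) + 8*e^(2*t) + 4*e^(t))/(e^(4*t) - 8*e^(3*t) + 24*e^(2*t) - 32*e^(t) + 16)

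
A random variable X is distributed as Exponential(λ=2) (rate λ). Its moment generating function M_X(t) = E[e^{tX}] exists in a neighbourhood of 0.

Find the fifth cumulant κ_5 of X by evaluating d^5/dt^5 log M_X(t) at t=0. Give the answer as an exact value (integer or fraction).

κ_5 = d^5K/dt^5 |_{t=0} = 3/4

M_X(t) = 2/(2 - t)
K_X(t) = log M_X(t) = -log(2 - t) + log(2)
dK/dt = -1/(t - 2)
d^2K/dt^2 = 1/(t^2 - 4*t + 4)
d^3K/dt^3 = -2/(t^3 - 6*t^2 + 12*t - 8)
d^4K/dt^4 = 6/(t^4 - 8*t^3 + 24*t^2 - 32*t + 16)
d^5K/dt^5 = -24/(t^5 - 10*t^4 + 40*t^3 - 80*t^2 + 80*t - 32)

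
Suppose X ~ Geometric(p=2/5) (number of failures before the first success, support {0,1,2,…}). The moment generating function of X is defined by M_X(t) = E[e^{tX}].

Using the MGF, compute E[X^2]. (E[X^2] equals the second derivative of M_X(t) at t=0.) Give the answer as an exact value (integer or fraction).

M_X(t) = 2/(5*(1 - 3*e^(t)/5))
M^(2)(t) = (-18*e^(2*t) - 30*e^(t))/(27*e^(3*t) - 135*e^(2*t) + 225*e^(t) - 125)

E[X^2] = M^(2)(0) = 6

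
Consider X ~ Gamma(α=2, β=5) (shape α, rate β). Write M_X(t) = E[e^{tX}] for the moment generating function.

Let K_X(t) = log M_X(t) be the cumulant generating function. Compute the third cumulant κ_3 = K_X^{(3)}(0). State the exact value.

κ_3 = K′′′(0) = 4/125

M_X(t) = 25/(5 - t)^2
K_X(t) = log M_X(t) = -2*log(5 - t) + 2*log(5)
K′(t) = -2/(t - 5)
K′′(t) = 2/(t^2 - 10*t + 25)
K′′′(t) = -4/(t^3 - 15*t^2 + 75*t - 125)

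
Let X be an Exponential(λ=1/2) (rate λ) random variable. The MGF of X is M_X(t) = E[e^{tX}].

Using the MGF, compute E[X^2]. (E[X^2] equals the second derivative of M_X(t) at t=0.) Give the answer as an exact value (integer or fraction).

E[X^2] = M^(2)(0) = 8

M_X(t) = 1/(2*(1/2 - t))
M^(2)(t) = -8/(8*t^3 - 12*t^2 + 6*t - 1)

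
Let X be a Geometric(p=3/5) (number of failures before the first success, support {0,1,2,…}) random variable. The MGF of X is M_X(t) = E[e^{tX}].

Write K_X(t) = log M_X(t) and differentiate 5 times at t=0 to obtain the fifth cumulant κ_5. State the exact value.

κ_5 = d^5K/dt^5 |_{t=0} = 3010/81

M_X(t) = 3/(5*(1 - 2*e^(t)/5))
K_X(t) = log M_X(t) = -log(1 - 2*e^(t)/5) - log(5) + log(3)
dK/dt = -2*e^(t)/(2*e^(t) - 5)
d^2K/dt^2 = 10*e^(t)/(4*e^(2*t) - 20*e^(t) + 25)
d^3K/dt^3 = (-20*e^(2*t) - 50*e^(t))/(8*e^(3*t) - 60*e^(2*t) + 150*e^(t) - 125)
d^4K/dt^4 = (40*e^(3*t) + 400*e^(2*t) + 250*e^(t))/(16*e^(4*t) - 160*e^(3*t) + 600*e^(2*t) - 1000*e^(t) + 625)
d^5K/dt^5 = (-80*e^(4*t) - 2200*e^(3*t) - 5500*e^(2*t) - 1250*e^(t))/(32*e^(5*t) - 400*e^(4*t) + 2000*e^(3*t) - 5000*e^(2*t) + 6250*e^(t) - 3125)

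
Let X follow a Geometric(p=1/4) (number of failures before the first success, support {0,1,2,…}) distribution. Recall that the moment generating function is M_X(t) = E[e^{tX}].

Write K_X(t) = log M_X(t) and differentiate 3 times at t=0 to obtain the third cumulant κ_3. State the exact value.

κ_3 = d^3K/dt^3 |_{t=0} = 84

M_X(t) = 1/(4*(1 - 3*e^(t)/4))
K_X(t) = log M_X(t) = -log(1 - 3*e^(t)/4) - 2*log(2)
dK/dt = -3*e^(t)/(3*e^(t) - 4)
d^2K/dt^2 = 12*e^(t)/(9*e^(2*t) - 24*e^(t) + 16)
d^3K/dt^3 = (-36*e^(2*t) - 48*e^(t))/(27*e^(3*t) - 108*e^(2*t) + 144*e^(t) - 64)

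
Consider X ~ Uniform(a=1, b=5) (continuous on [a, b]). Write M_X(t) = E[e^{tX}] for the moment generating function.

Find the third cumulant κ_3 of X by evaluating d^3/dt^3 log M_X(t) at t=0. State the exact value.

κ_3 = K^(3)(0) = 0

M_X(t) = (e^(5*t) - e^(t))/(4*t)
K_X(t) = log M_X(t) = -log(t) + log(e^(5*t) - e^(t)) - 2*log(2)
K^(3)(t) = (64*t^3*e^(8*t) + 64*t^3*e^(4*t) - 2*e^(12*t) + 6*e^(8*t) - 6*e^(4*t) + 2)/(t^3*e^(12*t) - 3*t^3*e^(8*t) + 3*t^3*e^(4*t) - t^3)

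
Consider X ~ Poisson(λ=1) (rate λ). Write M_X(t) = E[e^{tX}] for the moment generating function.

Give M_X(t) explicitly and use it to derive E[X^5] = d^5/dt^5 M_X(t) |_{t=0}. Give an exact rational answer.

E[X^5] = M^(5)(0) = 52

M_X(t) = e^(e^(t) - 1)
M^(5)(t) = (e^(5*t)*e^(e^(t)) + 10*e^(4*t)*e^(e^(t)) + 25*e^(3*t)*e^(e^(t)) + 15*e^(2*t)*e^(e^(t)) + e^(t)*e^(e^(t)))*e^(-1)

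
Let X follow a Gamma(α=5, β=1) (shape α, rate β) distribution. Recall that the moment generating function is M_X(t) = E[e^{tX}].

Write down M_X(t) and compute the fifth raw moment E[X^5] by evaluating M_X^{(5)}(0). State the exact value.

M_X(t) = (1 - t)^(-5)
D^5[M](t) = 15120/(t^10 - 10*t^9 + 45*t^8 - 120*t^7 + 210*t^6 - 252*t^5 + 210*t^4 - 120*t^3 + 45*t^2 - 10*t + 1)

E[X^5] = D^5[M](0) = 15120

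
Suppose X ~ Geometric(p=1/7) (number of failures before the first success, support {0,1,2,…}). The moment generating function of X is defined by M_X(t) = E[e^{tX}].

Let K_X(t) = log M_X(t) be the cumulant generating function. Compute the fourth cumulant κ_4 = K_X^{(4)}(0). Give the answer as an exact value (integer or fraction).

κ_4 = D^4[K](0) = 10626

M_X(t) = 1/(7*(1 - 6*e^(t)/7))
K_X(t) = log M_X(t) = -log(1 - 6*e^(t)/7) - log(7)
D^4[K](t) = (1512*e^(3*t) + 7056*e^(2*t) + 2058*e^(t))/(1296*e^(4*t) - 6048*e^(3*t) + 10584*e^(2*t) - 8232*e^(t) + 2401)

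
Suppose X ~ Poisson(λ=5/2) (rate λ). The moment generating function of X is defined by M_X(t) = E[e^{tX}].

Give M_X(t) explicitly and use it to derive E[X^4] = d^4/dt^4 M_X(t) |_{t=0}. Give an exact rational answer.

E[X^4] = D^4[M](0) = 2865/16

M_X(t) = e^(5*e^(t)/2 - 5/2)
D^4[M](t) = (625*e^(4*t)*e^(5*e^(t)/2) + 1500*e^(3*t)*e^(5*e^(t)/2) + 700*e^(2*t)*e^(5*e^(t)/2) + 40*e^(t)*e^(5*e^(t)/2))*e^(-5/2)/16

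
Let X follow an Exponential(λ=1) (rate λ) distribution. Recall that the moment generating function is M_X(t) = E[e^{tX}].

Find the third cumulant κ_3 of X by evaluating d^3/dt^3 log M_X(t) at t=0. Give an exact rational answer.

κ_3 = D^3[K](0) = 2

M_X(t) = 1/(1 - t)
K_X(t) = log M_X(t) = -log(1 - t)
D^3[K](t) = -2/(t^3 - 3*t^2 + 3*t - 1)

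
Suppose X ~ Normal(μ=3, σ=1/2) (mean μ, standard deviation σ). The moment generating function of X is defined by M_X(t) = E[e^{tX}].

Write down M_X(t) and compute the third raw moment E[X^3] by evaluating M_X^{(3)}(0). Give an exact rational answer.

M_X(t) = e^(t^2/8 + 3*t)
D^3[M](t) = t^3*e^(3*t)*e^(t^2/8)/64 + 9*t^2*e^(3*t)*e^(t^2/8)/16 + 111*t*e^(3*t)*e^(t^2/8)/16 + 117*e^(3*t)*e^(t^2/8)/4

E[X^3] = D^3[M](0) = 117/4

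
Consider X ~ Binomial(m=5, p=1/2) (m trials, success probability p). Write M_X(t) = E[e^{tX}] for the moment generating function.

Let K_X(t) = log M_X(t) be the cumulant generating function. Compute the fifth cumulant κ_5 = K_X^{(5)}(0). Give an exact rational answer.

κ_5 = K′′′′′(0) = 0

M_X(t) = (e^(t)/2 + 1/2)^5
K_X(t) = log M_X(t) = 5*log(e^(t)/2 + 1/2)
K′(t) = 5*e^(t)/(e^(t) + 1)
K′′(t) = 5*e^(t)/(e^(2*t) + 2*e^(t) + 1)
K′′′(t) = (-5*e^(2*t) + 5*e^(t))/(e^(3*t) + 3*e^(2*t) + 3*e^(t) + 1)
K′′′′(t) = (5*e^(3*t) - 20*e^(2*t) + 5*e^(t))/(e^(4*t) + 4*e^(3*t) + 6*e^(2*t) + 4*e^(t) + 1)
K′′′′′(t) = (-5*e^(4*t) + 55*e^(3*t) - 55*e^(2*t) + 5*e^(t))/(e^(5*t) + 5*e^(4*t) + 10*e^(3*t) + 10*e^(2*t) + 5*e^(t) + 1)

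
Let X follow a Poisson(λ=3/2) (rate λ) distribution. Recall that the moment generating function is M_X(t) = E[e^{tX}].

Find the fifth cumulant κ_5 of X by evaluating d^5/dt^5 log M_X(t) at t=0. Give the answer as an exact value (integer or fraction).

M_X(t) = e^(3*e^(t)/2 - 3/2)
K_X(t) = log M_X(t) = 3*e^(t)/2 - 3/2
D^5[K](t) = 3*e^(t)/2

κ_5 = D^5[K](0) = 3/2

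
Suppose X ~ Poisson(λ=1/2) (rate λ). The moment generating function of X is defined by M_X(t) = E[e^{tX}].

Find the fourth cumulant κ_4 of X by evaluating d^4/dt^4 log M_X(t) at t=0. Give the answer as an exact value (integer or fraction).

κ_4 = d^4K/dt^4 |_{t=0} = 1/2

M_X(t) = e^(e^(t)/2 - 1/2)
K_X(t) = log M_X(t) = e^(t)/2 - 1/2
dK/dt = e^(t)/2
d^2K/dt^2 = e^(t)/2
d^3K/dt^3 = e^(t)/2
d^4K/dt^4 = e^(t)/2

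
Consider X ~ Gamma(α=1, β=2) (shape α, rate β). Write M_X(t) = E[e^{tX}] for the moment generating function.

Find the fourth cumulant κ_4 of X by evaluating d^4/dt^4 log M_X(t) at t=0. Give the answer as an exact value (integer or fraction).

M_X(t) = 2/(2 - t)
K_X(t) = log M_X(t) = -log(2 - t) + log(2)
dK/dt = -1/(t - 2)
d^2K/dt^2 = 1/(t^2 - 4*t + 4)
d^3K/dt^3 = -2/(t^3 - 6*t^2 + 12*t - 8)
d^4K/dt^4 = 6/(t^4 - 8*t^3 + 24*t^2 - 32*t + 16)

κ_4 = d^4K/dt^4 |_{t=0} = 3/8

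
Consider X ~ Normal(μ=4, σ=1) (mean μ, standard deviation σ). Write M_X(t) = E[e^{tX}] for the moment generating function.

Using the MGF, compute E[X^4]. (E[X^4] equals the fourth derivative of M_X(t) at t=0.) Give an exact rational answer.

E[X^4] = d^4M/dt^4 |_{t=0} = 355

M_X(t) = e^(t^2/2 + 4*t)
dM/dt = t*e^(4*t)*e^(t^2/2) + 4*e^(4*t)*e^(t^2/2)
d^2M/dt^2 = t^2*e^(4*t)*e^(t^2/2) + 8*t*e^(4*t)*e^(t^2/2) + 17*e^(4*t)*e^(t^2/2)
d^3M/dt^3 = t^3*e^(4*t)*e^(t^2/2) + 12*t^2*e^(4*t)*e^(t^2/2) + 51*t*e^(4*t)*e^(t^2/2) + 76*e^(4*t)*e^(t^2/2)
d^4M/dt^4 = t^4*e^(4*t)*e^(t^2/2) + 16*t^3*e^(4*t)*e^(t^2/2) + 102*t^2*e^(4*t)*e^(t^2/2) + 304*t*e^(4*t)*e^(t^2/2) + 355*e^(4*t)*e^(t^2/2)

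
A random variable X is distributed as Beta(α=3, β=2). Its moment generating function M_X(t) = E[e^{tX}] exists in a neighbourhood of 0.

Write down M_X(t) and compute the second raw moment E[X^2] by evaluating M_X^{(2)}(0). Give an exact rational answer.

E[X^2] = D^2[M](0) = 2/5

M_X(t) = ₁F₁(3; 5; t)
D^2[M](t) = 2*₁F₁(5; 7; t)/5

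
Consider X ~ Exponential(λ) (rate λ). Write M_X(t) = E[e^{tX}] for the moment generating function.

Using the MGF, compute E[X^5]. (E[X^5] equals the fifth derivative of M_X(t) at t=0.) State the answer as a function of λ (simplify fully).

M_X(t) = λ/(λ - t)
M′(t) = λ/(λ^2 - 2*λ*t + t^2)
M′′(t) = -2*λ/(-λ^3 + 3*λ^2*t - 3*λ*t^2 + t^3)
M′′′(t) = 6*λ/(λ^4 - 4*λ^3*t + 6*λ^2*t^2 - 4*λ*t^3 + t^4)
M′′′′(t) = -24*λ/(-λ^5 + 5*λ^4*t - 10*λ^3*t^2 + 10*λ^2*t^3 - 5*λ*t^4 + t^5)
M′′′′′(t) = 120*λ/(λ^6 - 6*λ^5*t + 15*λ^4*t^2 - 20*λ^3*t^3 + 15*λ^2*t^4 - 6*λ*t^5 + t^6)

E[X^5] = M′′′′′(0) = 120/λ^5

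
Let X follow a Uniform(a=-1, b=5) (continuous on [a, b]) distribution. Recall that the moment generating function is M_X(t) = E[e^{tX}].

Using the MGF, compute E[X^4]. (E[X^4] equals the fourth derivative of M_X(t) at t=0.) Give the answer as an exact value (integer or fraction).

E[X^4] = M′′′′(0) = 521/5

M_X(t) = (e^(5*t) - e^(-t))/(6*t)
M′(t) = (5*t*e^(6*t) + t - e^(6*t) + 1)*e^(-t)/(6*t^2)
M′′(t) = (25*t^2*e^(6*t) - t^2 - 10*t*e^(6*t) - 2*t + 2*e^(6*t) - 2)*e^(-t)/(6*t^3)
M′′′(t) = (125*t^3*e^(6*t) + t^3 - 75*t^2*e^(6*t) + 3*t^2 + 30*t*e^(6*t) + 6*t - 6*e^(6*t) + 6)*e^(-t)/(6*t^4)
M′′′′(t) = (625*t^4*e^(6*t) - t^4 - 500*t^3*e^(6*t) - 4*t^3 + 300*t^2*e^(6*t) - 12*t^2 - 120*t*e^(6*t) - 24*t + 24*e^(6*t) - 24)*e^(-t)/(6*t^5)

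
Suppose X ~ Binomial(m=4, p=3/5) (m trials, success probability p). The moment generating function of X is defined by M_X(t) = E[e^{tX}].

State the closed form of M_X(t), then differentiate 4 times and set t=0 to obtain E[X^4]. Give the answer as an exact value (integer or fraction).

E[X^4] = M^(4)(0) = 41784/625

M_X(t) = (3*e^(t)/5 + 2/5)^4
M^(4)(t) = 20736*e^(4*t)/625 + 17496*e^(3*t)/625 + 3456*e^(2*t)/625 + 96*e^(t)/625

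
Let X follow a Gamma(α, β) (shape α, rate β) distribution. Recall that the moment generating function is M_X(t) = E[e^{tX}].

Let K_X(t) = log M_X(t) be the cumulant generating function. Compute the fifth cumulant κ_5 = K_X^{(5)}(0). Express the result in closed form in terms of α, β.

κ_5 = K′′′′′(0) = 24*α/β^5

M_X(t) = (β/(β - t))^α
K_X(t) = log M_X(t) = α*(log(β) - log(β - t))
K′(t) = -α/(-β + t)
K′′(t) = α/(β^2 - 2*β*t + t^2)
K′′′(t) = -2*α/(-β^3 + 3*β^2*t - 3*β*t^2 + t^3)
K′′′′(t) = 6*α/(β^4 - 4*β^3*t + 6*β^2*t^2 - 4*β*t^3 + t^4)
K′′′′′(t) = -24*α/(-β^5 + 5*β^4*t - 10*β^3*t^2 + 10*β^2*t^3 - 5*β*t^4 + t^5)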